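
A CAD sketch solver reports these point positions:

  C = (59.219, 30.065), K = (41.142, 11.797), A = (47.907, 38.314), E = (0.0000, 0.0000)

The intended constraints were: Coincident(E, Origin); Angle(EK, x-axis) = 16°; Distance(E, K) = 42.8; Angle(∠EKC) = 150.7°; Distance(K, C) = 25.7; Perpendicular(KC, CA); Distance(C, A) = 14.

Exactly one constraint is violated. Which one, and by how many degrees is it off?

Perpendicular(KC, CA) — off by 8.60°.

E = (0.00, 0.00) ✓; EK at 16.00° ✓; |EK| = 42.80 ✓; ∠EKC = 150.7° ✓; |KC| = 25.70 ✓; ∠(KC, CA) = 98.60° ✗; |CA| = 14.00 ✓.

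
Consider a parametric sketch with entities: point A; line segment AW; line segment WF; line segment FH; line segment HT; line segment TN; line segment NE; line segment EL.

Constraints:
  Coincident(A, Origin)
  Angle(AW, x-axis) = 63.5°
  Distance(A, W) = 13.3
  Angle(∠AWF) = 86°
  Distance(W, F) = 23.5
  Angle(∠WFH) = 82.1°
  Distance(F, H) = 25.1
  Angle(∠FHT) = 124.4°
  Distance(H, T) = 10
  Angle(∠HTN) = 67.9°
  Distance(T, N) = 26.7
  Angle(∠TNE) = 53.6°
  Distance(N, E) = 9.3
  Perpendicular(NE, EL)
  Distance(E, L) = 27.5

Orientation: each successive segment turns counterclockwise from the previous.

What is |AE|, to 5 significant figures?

16.975

∠HTN = 67.9° gives TN at 63.100° from the x-axis; with |TN| = 26.7, N = (-3.4631, 12.870). ∠TNE = 53.6° gives NE at -170.50° from the x-axis; with |NE| = 9.3, E = (-12.636, 11.335). Then |AE| = |E − A| = 16.975.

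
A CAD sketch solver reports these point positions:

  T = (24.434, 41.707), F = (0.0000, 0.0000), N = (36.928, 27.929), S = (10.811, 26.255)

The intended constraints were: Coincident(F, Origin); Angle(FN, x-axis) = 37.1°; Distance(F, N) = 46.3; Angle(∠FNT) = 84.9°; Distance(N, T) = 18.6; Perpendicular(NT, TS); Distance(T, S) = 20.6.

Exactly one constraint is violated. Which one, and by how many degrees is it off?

Perpendicular(NT, TS) — off by 6.40°.

F = (0.00, 0.00) ✓; FN at 37.10° ✓; |FN| = 46.30 ✓; ∠FNT = 84.90° ✓; |NT| = 18.60 ✓; ∠(NT, TS) = 96.40° ✗; |TS| = 20.60 ✓.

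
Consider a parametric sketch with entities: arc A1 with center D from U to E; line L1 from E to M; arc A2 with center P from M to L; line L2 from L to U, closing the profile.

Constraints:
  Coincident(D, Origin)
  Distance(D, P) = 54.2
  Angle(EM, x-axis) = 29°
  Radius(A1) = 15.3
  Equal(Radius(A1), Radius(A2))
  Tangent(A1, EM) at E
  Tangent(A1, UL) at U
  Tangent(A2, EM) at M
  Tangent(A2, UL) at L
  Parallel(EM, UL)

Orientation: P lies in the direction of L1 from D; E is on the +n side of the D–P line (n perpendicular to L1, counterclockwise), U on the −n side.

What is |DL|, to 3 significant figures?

56.3

The slot axis is L1's direction at 29.0°, so u = (cos 29.0°, sin 29.0°) = (0.875, 0.485) and n = (−sin 29.0°, cos 29.0°) = (-0.485, 0.875). D is at the origin and P lies 54.2 along u from D, so P = 54.2·u = (47.4, 26.3). Tangency of A1 to both parallel lines with radius 15.3 puts E and U at D ± 15.3·n: E = (-7.42, 13.4), U = (7.42, -13.4). Equal radii place M and L the same way about P: M = P + 15.3·n = (40.0, 39.7), L = P − 15.3·n = (54.8, 12.9). Then |DL| = |L − D| = 56.3.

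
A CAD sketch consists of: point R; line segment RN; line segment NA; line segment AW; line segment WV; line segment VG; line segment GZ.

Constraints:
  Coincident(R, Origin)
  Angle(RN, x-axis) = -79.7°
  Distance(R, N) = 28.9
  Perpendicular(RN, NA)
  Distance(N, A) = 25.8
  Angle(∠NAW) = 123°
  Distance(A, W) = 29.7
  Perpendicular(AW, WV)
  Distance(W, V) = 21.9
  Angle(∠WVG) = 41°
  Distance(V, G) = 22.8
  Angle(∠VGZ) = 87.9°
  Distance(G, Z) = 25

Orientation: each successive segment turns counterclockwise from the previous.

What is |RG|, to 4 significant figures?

33.00

R is at the origin; RN runs at -79.7° with length 28.9, so N = (5.167, -28.43). The perpendicularity gives NA at right angles to RN, so NA runs at 10.30°; with |NA| = 25.8, A = (30.55, -23.82). ∠NAW = 123.0° gives AW at 67.30° from the x-axis; with |AW| = 29.7, W = (42.01, 3.578). The perpendicularity gives WV at right angles to AW, so WV runs at 157.3°; with |WV| = 21.9, V = (21.81, 12.03). ∠WVG = 41.0° gives VG at -63.70° from the x-axis; with |VG| = 22.8, G = (31.91, -8.410). Then |RG| = |G − R| = 33.00.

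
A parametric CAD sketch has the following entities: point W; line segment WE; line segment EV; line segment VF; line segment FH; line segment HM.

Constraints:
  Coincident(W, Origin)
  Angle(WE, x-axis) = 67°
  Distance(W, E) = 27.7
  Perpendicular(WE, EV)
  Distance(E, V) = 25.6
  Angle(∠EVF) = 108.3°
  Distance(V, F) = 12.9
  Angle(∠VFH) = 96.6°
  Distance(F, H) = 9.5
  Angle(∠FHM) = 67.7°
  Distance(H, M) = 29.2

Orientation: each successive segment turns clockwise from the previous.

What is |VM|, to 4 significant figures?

14.20

W is at the origin; WE runs at 67.0° with length 27.7, so E = (10.82, 25.50). WE ⟂ EV, so EV runs at -23.00°; with |EV| = 25.6, V = (34.39, 15.50). ∠EVF = 108.3° gives VF at -94.70° from the x-axis; with |VF| = 12.9, F = (33.33, 2.639). ∠VFH = 96.6° gives FH at -178.1° from the x-axis; with |FH| = 9.5, H = (23.84, 2.324). ∠FHM = 67.7° gives HM at 69.60° from the x-axis; with |HM| = 29.2, M = (34.01, 29.69). Then |VM| = |M − V| = 14.20.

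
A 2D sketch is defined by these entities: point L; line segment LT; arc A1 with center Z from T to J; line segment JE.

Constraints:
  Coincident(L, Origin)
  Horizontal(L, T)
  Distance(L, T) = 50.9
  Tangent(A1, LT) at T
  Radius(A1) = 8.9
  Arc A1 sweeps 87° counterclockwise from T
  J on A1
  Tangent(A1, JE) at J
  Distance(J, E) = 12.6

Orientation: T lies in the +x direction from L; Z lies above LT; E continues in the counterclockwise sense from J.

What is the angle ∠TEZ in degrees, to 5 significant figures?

13.805°

On A1, T sits at bearing -90° from Z; an 87° counterclockwise sweep puts J at bearing -3°, so J = Z + 8.9·(cos -3°, sin -3°) = (59.788, 8.4342). A1 meets JE tangentially, so ZJ is at right angles to JE, so JE runs along (−sin -3°, cos -3°); with |JE| = 12.6, E = (60.447, 21.017). Then cos ∠TEZ = ET·EZ / (|ET||EZ|), giving 13.805°.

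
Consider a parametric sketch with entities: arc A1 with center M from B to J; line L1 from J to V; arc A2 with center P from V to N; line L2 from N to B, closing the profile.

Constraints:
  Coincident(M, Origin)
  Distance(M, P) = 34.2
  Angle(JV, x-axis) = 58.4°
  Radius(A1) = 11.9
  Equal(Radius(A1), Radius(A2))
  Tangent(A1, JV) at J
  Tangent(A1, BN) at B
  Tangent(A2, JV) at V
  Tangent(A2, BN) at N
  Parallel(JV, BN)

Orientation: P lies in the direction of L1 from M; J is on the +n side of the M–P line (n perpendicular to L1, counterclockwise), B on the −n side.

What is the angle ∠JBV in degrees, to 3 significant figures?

55.2°

The slot axis is L1's direction at 58.4°, so u = (cos 58.4°, sin 58.4°) = (0.524, 0.852) and n = (−sin 58.4°, cos 58.4°) = (-0.852, 0.524). M is at the origin and P lies 34.2 along u from M, so P = 34.2·u = (17.9, 29.1). Tangency of A1 to both parallel lines with radius 11.9 puts J and B at M ± 11.9·n: J = (-10.1, 6.24), B = (10.1, -6.24). Equal radii place V and N the same way about P: V = P + 11.9·n = (7.78, 35.4), N = P − 11.9·n = (28.1, 22.9). Then cos ∠JBV = BJ·BV / (|BJ||BV|), giving 55.2°.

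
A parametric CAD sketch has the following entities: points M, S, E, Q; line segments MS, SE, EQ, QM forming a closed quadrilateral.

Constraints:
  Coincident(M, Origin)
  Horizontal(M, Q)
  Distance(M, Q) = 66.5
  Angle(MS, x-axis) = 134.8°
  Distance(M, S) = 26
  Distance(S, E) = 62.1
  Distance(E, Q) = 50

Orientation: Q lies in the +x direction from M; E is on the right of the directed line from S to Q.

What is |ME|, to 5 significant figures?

36.116

Checks: |SE| = 62.10 ✓; |EQ| = 50.00 ✓.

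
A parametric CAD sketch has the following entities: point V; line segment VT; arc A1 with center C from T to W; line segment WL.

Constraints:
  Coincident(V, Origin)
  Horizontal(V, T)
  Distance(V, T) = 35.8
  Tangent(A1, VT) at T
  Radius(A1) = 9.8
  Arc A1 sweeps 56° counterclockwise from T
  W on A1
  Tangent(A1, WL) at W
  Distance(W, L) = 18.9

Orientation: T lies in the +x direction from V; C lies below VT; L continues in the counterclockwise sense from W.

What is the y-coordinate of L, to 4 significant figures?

-19.99

V is at the origin; VT is horizontal with |VT| = 35.8 and T on the +x side, so T = (35.80, 0.000). Since A1 is tangent to VT there, CT ⟂ VT, so C = T + (0, -9.8) = (35.80, -9.800). On A1, T sits at bearing 90° from C; a 56° counterclockwise sweep puts W at bearing 146°, so W = C + 9.8·(cos 146°, sin 146°) = (27.68, -4.320). Tangency of A1 to WL means the radius CW is perpendicular to WL, so WL runs along (−sin 146°, cos 146°); with |WL| = 18.9, L = (17.11, -19.99). So L.y = -19.99.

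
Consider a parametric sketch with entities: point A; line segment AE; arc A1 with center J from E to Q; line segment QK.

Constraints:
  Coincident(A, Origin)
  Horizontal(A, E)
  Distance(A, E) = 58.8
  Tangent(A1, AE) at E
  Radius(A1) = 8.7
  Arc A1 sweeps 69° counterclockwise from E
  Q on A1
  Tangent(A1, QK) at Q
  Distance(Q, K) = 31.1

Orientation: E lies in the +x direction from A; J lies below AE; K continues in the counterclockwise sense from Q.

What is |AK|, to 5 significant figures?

52.546

On A1, E sits at bearing 90° from J; a 69° counterclockwise sweep puts Q at bearing 159°, so Q = J + 8.7·(cos 159°, sin 159°) = (50.678, -5.5822). The tangent condition forces JQ to be normal to QK, so QK runs along (−sin 159°, cos 159°); with |QK| = 31.1, K = (39.533, -34.617). Then |AK| = |K − A| = 52.546.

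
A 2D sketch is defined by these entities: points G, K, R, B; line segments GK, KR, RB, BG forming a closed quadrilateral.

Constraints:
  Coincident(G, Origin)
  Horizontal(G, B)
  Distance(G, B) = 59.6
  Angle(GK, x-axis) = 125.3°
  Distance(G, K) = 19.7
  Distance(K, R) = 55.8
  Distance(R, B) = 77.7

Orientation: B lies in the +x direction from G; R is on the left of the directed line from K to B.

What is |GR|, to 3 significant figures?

66.6

G is at the origin; GB is horizontal with |GB| = 59.6 and B in +x, so B = (59.6, 0). GK runs at 125.3° with |GK| = 19.7, so K = (-11.4, 16.1). R is determined by |KR| = 55.8 and |RB| = 77.7 together: it lies at the intersection of circle(K, 55.8) and circle(B, 77.7). With |KB| = 72.8, the foot of the radical line on KB is 16.3 from K and the perpendicular offset is √(55.8² − 16.3²) = 53.4. Taking the left-of-KB solution: R = (16.3, 64.5).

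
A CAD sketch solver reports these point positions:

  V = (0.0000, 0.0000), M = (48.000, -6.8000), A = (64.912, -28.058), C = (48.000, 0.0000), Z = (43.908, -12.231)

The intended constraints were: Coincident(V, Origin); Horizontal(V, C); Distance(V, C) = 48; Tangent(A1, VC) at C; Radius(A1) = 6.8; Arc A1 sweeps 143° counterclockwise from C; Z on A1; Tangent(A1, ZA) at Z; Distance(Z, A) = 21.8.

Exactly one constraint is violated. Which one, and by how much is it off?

Distance(Z, A) = 21.8 — off by 4.50.

V = (0.00, 0.00) ✓; V.y = 0.00, C.y = 0.00 ✓; |VC| = 48.00 ✓; ∠(MC, CV) = 90.00° ✓; |MC| = 6.800 ✓; bearing(M→Z) − bearing(M→C) = 143.0° ✓; |MZ| = 6.800 ✓; ∠(MZ, ZA) = 90.00° ✓; |ZA| = 26.30 ✗.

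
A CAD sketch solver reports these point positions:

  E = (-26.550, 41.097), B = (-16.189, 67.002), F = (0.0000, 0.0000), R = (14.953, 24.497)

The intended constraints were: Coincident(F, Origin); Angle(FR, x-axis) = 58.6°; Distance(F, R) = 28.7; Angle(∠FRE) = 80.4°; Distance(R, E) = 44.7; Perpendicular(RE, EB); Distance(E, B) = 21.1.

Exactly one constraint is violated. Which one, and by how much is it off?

Distance(E, B) = 21.1 — off by 6.80.

F = (0.00, 0.00) ✓; FR at 58.60° ✓; |FR| = 28.70 ✓; ∠FRE = 80.40° ✓; |RE| = 44.70 ✓; ∠(RE, EB) = 90.00° ✓; |EB| = 27.90 ✗.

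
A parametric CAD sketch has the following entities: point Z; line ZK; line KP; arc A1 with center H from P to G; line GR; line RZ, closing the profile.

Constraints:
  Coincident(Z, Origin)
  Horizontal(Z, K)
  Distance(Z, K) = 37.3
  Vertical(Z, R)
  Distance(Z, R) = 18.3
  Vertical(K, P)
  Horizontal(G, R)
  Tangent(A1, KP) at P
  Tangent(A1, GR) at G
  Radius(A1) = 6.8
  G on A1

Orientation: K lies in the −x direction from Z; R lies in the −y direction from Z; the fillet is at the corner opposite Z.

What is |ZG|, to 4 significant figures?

35.57

Z is at the origin; ZK is horizontal with |ZK| = 37.3 and K on the −x side, so K = (-37.30, 0.000). ZR is vertical with |ZR| = 18.3 and R on the −y side, so R = (0.000, -18.30). The virtual corner opposite Z is at (-37.30, -18.30). Since A1 is tangent to KP there, HP ⟂ KP and the tangent condition forces HG to be normal to GR, with radius 6.8, so the center H sits 6.8 in from both sides at H = (-30.50, -11.50). That places the tangent points at P = (-37.30, -11.50) on KP and G = (-30.50, -18.30) on GR. Then |ZG| = |G − Z| = 35.57.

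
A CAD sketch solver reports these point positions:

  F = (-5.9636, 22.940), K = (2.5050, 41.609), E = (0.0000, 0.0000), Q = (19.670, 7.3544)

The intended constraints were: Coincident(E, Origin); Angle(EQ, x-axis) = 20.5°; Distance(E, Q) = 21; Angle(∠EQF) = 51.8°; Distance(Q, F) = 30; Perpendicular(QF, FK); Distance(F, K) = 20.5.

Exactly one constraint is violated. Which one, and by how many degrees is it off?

Perpendicular(QF, FK) — off by 6.90°.

E = (0.00, 0.00) ✓; EQ at 20.50° ✓; |EQ| = 21.00 ✓; ∠EQF = 51.80° ✓; |QF| = 30.00 ✓; ∠(QF, FK) = 83.10° ✗; |FK| = 20.50 ✓.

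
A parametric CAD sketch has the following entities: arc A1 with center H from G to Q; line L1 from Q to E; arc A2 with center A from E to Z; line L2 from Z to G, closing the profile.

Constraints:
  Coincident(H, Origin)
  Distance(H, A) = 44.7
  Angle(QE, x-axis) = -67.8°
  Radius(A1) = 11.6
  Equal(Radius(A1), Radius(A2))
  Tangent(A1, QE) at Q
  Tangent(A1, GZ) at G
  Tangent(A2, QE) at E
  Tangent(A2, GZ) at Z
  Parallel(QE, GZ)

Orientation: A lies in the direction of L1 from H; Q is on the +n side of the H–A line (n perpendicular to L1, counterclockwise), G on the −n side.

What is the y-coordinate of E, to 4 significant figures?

-37.00

Tangency of A1 to both parallel lines with radius 11.6 puts Q and G at H ± 11.6·n: Q = (10.74, 4.383), G = (-10.74, -4.383). Equal radii place E and Z the same way about A: E = A + 11.6·n = (27.63, -37.00), Z = A − 11.6·n = (6.149, -45.77). So E.y = -37.00.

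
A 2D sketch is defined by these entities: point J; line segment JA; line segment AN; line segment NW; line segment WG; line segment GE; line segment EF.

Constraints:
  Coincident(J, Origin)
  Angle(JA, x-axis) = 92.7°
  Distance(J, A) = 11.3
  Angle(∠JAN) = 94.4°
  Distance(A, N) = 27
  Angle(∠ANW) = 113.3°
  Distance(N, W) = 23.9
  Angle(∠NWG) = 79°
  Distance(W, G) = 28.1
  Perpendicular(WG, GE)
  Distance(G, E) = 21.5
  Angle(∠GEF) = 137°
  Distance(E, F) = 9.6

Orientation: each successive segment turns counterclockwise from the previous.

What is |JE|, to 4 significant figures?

6.836

J is at the origin; JA runs at 92.7° with length 11.3, so A = (-0.5323, 11.29). ∠JAN = 94.4° gives AN at 178.3° from the x-axis; with |AN| = 27.0, N = (-27.52, 12.09). ∠ANW = 113.3° gives NW at -115.0° from the x-axis; with |NW| = 23.9, W = (-37.62, -9.572). ∠NWG = 79.0° gives WG at -14.00° from the x-axis; with |WG| = 28.1, G = (-10.36, -16.37). WG is perpendicular to GE, so GE runs at 76.00°; with |GE| = 21.5, E = (-5.154, 4.491). Then |JE| = |E − J| = 6.836.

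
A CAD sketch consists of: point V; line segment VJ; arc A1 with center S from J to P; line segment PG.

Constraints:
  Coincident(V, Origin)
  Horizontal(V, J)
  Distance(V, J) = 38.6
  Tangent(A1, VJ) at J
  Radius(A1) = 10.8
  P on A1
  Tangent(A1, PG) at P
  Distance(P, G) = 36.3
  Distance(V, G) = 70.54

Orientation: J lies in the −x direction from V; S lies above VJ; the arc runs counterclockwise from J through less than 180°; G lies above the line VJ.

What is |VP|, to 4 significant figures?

35.23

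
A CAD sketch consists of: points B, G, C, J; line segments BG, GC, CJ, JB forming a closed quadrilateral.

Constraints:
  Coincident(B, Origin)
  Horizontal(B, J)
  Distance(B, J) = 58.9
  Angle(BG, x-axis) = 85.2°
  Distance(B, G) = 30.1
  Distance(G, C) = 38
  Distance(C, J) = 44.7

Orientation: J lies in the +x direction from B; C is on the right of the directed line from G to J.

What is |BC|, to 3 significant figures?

15.8

Checks: B = (0.00, 0.00) ✓; |GC| = 38.00 ✓; |CJ| = 44.70 ✓.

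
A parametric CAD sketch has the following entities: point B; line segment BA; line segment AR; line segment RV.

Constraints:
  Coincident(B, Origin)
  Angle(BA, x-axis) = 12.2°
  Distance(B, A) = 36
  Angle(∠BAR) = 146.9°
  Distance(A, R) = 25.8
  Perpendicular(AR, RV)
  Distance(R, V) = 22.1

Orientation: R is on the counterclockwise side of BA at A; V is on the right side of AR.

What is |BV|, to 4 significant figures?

69.82

∠BAR = 146.9°, so AR runs at 12.2° + (180° − 146.9°) = 45.30° from the x-axis; with |AR| = 25.8, R = A + 25.8·(cos 45.30°, sin 45.30°) = (53.33, 25.95). The perpendicularity gives RV at right angles to AR; with |RV| = 22.1 on the right of AR, V = R + 22.1·(0.7108, -0.7034) = (69.04, 10.40). Then |BV| = |V − B| = 69.82.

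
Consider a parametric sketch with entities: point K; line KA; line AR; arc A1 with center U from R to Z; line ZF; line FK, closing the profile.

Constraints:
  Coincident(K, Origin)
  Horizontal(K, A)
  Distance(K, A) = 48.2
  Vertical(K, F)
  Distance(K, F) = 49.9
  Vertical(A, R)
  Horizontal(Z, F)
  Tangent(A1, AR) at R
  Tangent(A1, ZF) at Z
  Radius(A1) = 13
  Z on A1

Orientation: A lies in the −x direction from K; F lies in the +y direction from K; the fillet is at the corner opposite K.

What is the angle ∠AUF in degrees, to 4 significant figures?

129.7°

K is at the origin; KA is horizontal with |KA| = 48.2 and A on the −x side, so A = (-48.20, 0.000). KF is vertical with |KF| = 49.9 and F on the +y side, so F = (0.000, 49.90). The virtual corner opposite K is at (-48.20, 49.90). A1 meets AR tangentially, so UR is at right angles to AR and the tangent condition forces UZ to be normal to ZF, with radius 13.0, so the center U sits 13.0 in from both sides at U = (-35.20, 36.90). Then cos ∠AUF = UA·UF / (|UA||UF|), giving 129.7°.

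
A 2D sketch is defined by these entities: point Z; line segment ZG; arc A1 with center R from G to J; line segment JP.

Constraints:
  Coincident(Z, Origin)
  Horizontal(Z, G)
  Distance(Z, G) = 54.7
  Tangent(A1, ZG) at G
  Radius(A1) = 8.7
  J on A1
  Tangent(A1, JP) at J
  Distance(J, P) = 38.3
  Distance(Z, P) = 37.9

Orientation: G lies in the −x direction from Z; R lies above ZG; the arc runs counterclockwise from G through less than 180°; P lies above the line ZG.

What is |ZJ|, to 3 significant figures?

48.4

Checks: |RJ| = 8.700 ✓; ∠(RJ, JP) = 90.00° ✓; |JP| = 38.30 ✓; |ZP| = 37.90 ✓.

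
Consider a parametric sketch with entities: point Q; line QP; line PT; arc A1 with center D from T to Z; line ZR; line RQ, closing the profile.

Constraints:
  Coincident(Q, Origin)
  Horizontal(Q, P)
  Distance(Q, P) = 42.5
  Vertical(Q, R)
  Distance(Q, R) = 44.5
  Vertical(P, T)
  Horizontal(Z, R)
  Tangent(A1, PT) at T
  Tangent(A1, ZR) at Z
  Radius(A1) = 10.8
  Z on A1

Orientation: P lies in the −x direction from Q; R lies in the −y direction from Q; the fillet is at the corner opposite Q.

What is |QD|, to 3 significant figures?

46.3

Q is at the origin; Q and P share the same y with |QP| = 42.5 and P on the −x side, so P = (-42.5, 0.00). Q and R share the same x with |QR| = 44.5 and R on the −y side, so R = (0.00, -44.5). The virtual corner opposite Q is at (-42.5, -44.5). Tangency of A1 to PT means the radius DT is perpendicular to PT and since A1 is tangent to ZR there, DZ ⟂ ZR, with radius 10.8, so the center D sits 10.8 in from both sides at D = (-31.7, -33.7). Then |QD| = |D − Q| = 46.3.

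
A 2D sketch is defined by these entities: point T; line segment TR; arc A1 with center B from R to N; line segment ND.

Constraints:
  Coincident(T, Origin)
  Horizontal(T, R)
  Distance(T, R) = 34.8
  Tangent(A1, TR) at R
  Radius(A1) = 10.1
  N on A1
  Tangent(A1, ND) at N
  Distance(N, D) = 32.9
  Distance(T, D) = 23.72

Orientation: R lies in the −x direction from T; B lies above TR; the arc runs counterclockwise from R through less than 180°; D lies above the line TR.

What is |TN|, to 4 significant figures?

28.41

Checks: |TR| = 34.80 ✓; |BN| = 10.10 ✓; ∠(BN, ND) = 90.00° ✓; |ND| = 32.90 ✓; |TD| = 23.72 ✓.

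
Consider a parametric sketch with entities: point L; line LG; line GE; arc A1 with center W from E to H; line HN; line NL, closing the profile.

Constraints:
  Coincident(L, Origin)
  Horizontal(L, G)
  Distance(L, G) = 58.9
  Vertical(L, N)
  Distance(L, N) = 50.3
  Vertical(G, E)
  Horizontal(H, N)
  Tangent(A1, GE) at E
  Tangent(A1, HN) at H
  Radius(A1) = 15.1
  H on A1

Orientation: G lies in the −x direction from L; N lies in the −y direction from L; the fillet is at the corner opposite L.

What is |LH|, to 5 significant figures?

66.697

L is at the origin; LG is horizontal with |LG| = 58.9 and G on the −x side, so G = (-58.900, 0.0000). LN is vertical with |LN| = 50.3 and N on the −y side, so N = (0.0000, -50.300). The virtual corner opposite L is at (-58.900, -50.300). Since A1 is tangent to GE there, WE ⟂ GE and tangency of A1 to HN means the radius WH is perpendicular to HN, with radius 15.1, so the center W sits 15.1 in from both sides at W = (-43.800, -35.200). That places the tangent points at E = (-58.900, -35.200) on GE and H = (-43.800, -50.300) on HN. Then |LH| = |H − L| = 66.697.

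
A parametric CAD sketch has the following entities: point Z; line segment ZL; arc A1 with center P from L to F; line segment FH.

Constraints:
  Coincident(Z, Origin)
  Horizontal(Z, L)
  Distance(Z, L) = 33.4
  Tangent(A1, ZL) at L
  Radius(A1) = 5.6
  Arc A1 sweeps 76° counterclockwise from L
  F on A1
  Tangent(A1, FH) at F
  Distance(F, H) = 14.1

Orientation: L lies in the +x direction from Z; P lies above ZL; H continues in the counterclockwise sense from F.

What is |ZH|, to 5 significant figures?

45.891

Z is at the origin; Z and L share the same y with |ZL| = 33.4 and L on the +x side, so L = (33.400, 0.0000). Tangency of A1 to ZL means the radius PL is perpendicular to ZL, so P = L + (0, 5.6) = (33.400, 5.6000). On A1, L sits at bearing -90° from P; a 76° counterclockwise sweep puts F at bearing -14°, so F = P + 5.6·(cos -14°, sin -14°) = (38.834, 4.2452). Since A1 is tangent to FH there, PF ⟂ FH, so FH runs along (−sin -14°, cos -14°); with |FH| = 14.1, H = (42.245, 17.926). Then |ZH| = |H − Z| = 45.891.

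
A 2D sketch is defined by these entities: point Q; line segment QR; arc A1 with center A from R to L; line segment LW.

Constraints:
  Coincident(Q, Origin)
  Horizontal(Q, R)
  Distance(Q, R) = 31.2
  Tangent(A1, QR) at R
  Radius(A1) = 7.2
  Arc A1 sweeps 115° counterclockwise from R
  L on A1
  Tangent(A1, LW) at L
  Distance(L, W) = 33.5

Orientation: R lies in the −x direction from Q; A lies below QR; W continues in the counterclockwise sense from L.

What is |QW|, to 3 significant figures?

46.9

Q is at the origin; QR is horizontal with |QR| = 31.2 and R on the −x side, so R = (-31.2, 0.00). A1 meets QR tangentially, so AR is at right angles to QR, so A = R + (0, -7.2) = (-31.2, -7.20). On A1, R sits at bearing 90° from A; a 115° counterclockwise sweep puts L at bearing 205°, so L = A + 7.2·(cos 205°, sin 205°) = (-37.7, -10.2). A1 meets LW tangentially, so AL is at right angles to LW, so LW runs along (−sin 205°, cos 205°); with |LW| = 33.5, W = (-23.6, -40.6). Then |QW| = |W − Q| = 46.9.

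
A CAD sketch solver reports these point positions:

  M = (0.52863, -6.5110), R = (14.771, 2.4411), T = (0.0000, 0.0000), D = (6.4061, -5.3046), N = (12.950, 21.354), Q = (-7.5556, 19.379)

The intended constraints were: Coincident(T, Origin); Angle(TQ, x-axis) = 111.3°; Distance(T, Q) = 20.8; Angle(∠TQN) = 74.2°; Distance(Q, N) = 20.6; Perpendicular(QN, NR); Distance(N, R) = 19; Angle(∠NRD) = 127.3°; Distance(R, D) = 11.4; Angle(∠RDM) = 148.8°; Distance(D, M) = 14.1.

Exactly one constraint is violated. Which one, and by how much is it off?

Distance(D, M) = 14.1 — off by 8.10.

T = (0.00, 0.00) ✓; TQ at 111.3° ✓; |TQ| = 20.80 ✓; ∠TQN = 74.20° ✓; |QN| = 20.60 ✓; ∠(QN, NR) = 90.00° ✓; |NR| = 19.00 ✓; ∠NRD = 127.3° ✓; |RD| = 11.40 ✓; ∠RDM = 148.8° ✓; |DM| = 6.000 ✗.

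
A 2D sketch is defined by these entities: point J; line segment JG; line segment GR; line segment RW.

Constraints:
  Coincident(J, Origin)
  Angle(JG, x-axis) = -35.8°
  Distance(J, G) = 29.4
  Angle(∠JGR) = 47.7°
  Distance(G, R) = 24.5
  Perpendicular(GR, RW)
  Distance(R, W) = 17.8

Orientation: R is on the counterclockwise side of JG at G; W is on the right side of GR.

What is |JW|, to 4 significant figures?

39.83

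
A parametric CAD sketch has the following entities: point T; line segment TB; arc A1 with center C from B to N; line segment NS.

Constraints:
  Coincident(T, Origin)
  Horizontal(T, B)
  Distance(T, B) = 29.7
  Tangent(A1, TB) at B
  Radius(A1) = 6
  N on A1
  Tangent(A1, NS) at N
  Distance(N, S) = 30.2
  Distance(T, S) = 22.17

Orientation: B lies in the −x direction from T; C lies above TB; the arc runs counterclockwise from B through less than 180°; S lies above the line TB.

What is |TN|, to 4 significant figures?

25.70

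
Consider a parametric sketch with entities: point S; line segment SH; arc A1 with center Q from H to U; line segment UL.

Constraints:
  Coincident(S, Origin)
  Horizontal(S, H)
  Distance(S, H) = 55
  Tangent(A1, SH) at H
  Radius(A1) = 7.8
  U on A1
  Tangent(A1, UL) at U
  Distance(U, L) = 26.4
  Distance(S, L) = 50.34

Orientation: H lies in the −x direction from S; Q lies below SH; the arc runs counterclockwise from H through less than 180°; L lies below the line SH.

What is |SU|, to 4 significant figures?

61.58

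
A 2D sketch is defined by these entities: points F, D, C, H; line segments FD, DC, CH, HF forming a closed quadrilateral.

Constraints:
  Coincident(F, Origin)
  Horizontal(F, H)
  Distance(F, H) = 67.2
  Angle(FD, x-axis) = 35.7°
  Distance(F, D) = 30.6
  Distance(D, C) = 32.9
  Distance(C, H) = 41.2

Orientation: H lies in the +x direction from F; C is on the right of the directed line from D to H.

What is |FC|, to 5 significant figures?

32.345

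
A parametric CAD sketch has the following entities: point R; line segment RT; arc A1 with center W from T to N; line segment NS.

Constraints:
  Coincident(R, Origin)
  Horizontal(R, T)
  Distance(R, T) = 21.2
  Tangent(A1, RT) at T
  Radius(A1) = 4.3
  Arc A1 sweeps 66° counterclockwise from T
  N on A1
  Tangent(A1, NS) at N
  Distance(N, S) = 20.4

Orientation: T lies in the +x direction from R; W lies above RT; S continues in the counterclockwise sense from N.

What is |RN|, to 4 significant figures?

25.26

A1 meets RT tangentially, so WT is at right angles to RT, so W = T + (0, 4.3) = (21.20, 4.300). On A1, T sits at bearing -90° from W; a 66° counterclockwise sweep puts N at bearing -24°, so N = W + 4.3·(cos -24°, sin -24°) = (25.13, 2.551). Then |RN| = |N − R| = 25.26.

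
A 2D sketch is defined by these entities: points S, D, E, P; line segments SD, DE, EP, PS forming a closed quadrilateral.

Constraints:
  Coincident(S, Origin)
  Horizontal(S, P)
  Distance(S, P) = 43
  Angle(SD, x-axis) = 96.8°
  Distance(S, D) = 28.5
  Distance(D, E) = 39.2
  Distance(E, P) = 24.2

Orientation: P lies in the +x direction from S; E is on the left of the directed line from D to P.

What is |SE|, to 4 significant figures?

42.27

S is at the origin; SP is horizontal with |SP| = 43.0 and P in +x, so P = (43.0, 0). SD runs at 96.8° with |SD| = 28.5, so D = (-3.375, 28.30). E is determined by |DE| = 39.2 and |EP| = 24.2 together: it lies at the intersection of circle(D, 39.2) and circle(P, 24.2). With |DP| = 54.33, the foot of the radical line on DP is 35.92 from D and the perpendicular offset is √(39.2² − 35.92²) = 15.71. Taking the left-of-DP solution: E = (35.47, 23.00).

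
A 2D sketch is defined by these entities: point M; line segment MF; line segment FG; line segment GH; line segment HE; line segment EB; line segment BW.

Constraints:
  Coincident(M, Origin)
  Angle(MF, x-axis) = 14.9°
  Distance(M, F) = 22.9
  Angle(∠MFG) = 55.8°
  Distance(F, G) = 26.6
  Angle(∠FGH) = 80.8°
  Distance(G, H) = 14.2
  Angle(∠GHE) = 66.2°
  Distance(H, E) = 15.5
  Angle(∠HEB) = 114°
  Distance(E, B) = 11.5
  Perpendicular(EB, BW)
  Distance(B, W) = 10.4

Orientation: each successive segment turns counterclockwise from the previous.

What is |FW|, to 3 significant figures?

23.8

∠HEB = 114.0° gives EB at 58.1° from the x-axis; with |EB| = 11.5, B = (16.0, 18.9). The perpendicularity gives BW at right angles to EB, so BW runs at 148°; with |BW| = 10.4, W = (7.16, 24.4). Then |FW| = |W − F| = 23.8.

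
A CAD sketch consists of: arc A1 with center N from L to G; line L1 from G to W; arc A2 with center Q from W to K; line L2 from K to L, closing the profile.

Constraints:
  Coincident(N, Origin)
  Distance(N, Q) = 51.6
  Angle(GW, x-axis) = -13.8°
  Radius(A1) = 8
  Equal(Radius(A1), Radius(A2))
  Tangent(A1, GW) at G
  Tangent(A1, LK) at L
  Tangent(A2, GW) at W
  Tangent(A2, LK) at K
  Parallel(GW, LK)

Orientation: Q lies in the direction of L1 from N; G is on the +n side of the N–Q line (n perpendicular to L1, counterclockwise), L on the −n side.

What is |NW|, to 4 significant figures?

52.22

Tangency of A1 to both parallel lines with radius 8.0 puts G and L at N ± 8.0·n: G = (1.908, 7.769), L = (-1.908, -7.769). Equal radii place W and K the same way about Q: W = Q + 8.0·n = (52.02, -4.539), K = Q − 8.0·n = (48.20, -20.08). Then |NW| = |W − N| = 52.22.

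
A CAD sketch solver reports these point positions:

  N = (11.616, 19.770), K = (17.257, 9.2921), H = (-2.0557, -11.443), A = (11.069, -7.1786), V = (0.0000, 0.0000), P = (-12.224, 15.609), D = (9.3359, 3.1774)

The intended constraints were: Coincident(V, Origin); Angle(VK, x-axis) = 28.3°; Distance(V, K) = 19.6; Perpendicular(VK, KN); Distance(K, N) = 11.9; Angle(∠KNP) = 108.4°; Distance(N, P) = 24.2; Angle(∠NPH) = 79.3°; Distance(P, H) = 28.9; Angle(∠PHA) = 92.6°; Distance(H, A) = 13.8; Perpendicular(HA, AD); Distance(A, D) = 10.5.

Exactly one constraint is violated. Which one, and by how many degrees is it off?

Perpendicular(HA, AD) — off by 8.50°.

V = (0.00, 0.00) ✓; VK at 28.30° ✓; |VK| = 19.60 ✓; ∠(VK, KN) = 90.00° ✓; |KN| = 11.90 ✓; ∠KNP = 108.4° ✓; |NP| = 24.20 ✓; ∠NPH = 79.30° ✓; |PH| = 28.90 ✓; ∠PHA = 92.60° ✓; |HA| = 13.80 ✓; ∠(HA, AD) = 81.50° ✗; |AD| = 10.50 ✓.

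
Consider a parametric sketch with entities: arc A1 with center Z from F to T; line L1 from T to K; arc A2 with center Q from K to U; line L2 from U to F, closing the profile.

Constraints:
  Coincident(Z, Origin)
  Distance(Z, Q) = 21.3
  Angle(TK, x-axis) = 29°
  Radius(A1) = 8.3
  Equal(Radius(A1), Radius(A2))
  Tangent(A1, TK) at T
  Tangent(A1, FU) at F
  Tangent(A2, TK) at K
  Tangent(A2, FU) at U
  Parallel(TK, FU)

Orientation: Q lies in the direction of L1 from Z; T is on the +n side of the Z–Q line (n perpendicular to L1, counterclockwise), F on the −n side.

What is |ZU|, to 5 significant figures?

22.860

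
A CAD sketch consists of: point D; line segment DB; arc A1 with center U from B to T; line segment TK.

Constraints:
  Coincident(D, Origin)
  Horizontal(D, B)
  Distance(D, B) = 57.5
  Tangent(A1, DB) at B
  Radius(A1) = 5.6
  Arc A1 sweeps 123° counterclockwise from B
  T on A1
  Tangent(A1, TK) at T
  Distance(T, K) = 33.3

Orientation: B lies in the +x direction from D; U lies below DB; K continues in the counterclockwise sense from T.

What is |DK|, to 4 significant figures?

79.81

D is at the origin; D and B share the same y with |DB| = 57.5 and B on the +x side, so B = (57.50, 0.000). The tangent condition forces UB to be normal to DB, so U = B + (0, -5.6) = (57.50, -5.600). On A1, B sits at bearing 90° from U; a 123° counterclockwise sweep puts T at bearing 213°, so T = U + 5.6·(cos 213°, sin 213°) = (52.80, -8.650). A1 meets TK tangentially, so UT is at right angles to TK, so TK runs along (−sin 213°, cos 213°); with |TK| = 33.3, K = (70.94, -36.58). Then |DK| = |K − D| = 79.81.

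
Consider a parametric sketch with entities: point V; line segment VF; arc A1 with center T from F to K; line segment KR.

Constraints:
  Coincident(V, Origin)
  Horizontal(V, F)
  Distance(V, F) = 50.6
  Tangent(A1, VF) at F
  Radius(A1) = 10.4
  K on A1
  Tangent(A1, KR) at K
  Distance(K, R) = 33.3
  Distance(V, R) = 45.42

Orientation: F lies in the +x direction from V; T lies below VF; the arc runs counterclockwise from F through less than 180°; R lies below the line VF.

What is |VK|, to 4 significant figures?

41.59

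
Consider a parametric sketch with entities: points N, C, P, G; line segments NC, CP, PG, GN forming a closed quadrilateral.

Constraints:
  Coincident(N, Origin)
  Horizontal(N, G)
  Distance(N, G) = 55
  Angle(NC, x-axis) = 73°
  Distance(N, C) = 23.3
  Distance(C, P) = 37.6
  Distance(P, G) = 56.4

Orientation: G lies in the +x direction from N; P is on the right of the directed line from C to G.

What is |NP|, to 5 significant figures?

14.808

Checks: |CP| = 37.60 ✓; |PG| = 56.40 ✓.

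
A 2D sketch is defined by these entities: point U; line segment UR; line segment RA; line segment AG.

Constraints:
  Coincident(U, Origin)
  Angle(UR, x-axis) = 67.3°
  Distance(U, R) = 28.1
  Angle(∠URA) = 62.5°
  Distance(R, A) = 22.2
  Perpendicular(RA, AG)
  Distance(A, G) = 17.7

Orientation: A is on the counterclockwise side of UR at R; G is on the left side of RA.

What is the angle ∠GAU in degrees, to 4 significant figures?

20.31°

∠URA = 62.5°, so RA runs at 67.3° + (180° − 62.5°) = 184.8° from the x-axis; with |RA| = 22.2, A = R + 22.2·(cos 184.8°, sin 184.8°) = (-11.28, 24.07). The perpendicularity gives AG at right angles to RA; with |AG| = 17.7 on the left of RA, G = A + 17.7·(0.08368, -0.9965) = (-9.797, 6.428). Then cos ∠GAU = AG·AU / (|AG||AU|), giving 20.31°.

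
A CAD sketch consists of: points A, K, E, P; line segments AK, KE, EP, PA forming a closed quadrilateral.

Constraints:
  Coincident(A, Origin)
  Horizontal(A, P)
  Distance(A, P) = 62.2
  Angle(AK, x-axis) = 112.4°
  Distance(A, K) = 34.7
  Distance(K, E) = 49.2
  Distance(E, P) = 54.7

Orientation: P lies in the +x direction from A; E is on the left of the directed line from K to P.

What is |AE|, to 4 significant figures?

57.63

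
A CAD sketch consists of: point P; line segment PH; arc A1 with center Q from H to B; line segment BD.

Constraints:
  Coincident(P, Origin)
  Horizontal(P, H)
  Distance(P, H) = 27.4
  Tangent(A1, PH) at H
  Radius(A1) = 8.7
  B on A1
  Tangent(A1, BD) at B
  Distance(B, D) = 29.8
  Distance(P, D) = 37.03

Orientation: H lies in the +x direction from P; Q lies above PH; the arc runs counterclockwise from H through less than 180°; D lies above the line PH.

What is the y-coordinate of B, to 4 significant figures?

15.11

Checks: |PH| = 27.40 ✓; |QB| = 8.700 ✓; ∠(QB, BD) = 90.00° ✓; |BD| = 29.80 ✓; |PD| = 37.03 ✓.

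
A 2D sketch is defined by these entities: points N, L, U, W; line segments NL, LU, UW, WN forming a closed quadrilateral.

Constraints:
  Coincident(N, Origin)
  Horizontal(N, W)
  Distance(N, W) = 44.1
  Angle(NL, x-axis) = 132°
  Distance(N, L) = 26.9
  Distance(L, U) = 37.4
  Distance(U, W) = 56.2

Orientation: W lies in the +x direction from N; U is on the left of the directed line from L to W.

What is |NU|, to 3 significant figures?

45.8

Checks: |LU| = 37.40 ✓; |UW| = 56.20 ✓.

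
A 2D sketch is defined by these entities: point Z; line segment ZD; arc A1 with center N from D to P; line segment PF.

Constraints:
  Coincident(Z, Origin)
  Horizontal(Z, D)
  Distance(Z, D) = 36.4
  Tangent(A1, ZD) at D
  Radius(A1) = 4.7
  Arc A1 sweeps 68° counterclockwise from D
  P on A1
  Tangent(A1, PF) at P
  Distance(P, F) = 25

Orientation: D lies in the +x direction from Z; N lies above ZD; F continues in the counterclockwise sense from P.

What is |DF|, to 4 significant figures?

29.50

Z is at the origin; Z and D share the same y with |ZD| = 36.4 and D on the +x side, so D = (36.40, 0.000). A1 meets ZD tangentially, so ND is at right angles to ZD, so N = D + (0, 4.7) = (36.40, 4.700). On A1, D sits at bearing -90° from N; a 68° counterclockwise sweep puts P at bearing -22°, so P = N + 4.7·(cos -22°, sin -22°) = (40.76, 2.939). The tangent condition forces NP to be normal to PF, so PF runs along (−sin -22°, cos -22°); with |PF| = 25.0, F = (50.12, 26.12). Then |DF| = |F − D| = 29.50.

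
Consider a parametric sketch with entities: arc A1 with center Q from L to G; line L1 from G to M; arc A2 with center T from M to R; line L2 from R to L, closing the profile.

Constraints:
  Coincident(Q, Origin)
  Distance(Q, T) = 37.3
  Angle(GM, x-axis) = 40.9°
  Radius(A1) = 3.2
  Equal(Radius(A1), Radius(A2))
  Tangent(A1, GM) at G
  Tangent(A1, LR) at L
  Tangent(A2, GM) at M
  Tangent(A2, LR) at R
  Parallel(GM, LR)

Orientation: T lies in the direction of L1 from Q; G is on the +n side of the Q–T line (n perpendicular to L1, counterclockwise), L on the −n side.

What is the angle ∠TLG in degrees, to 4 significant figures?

85.10°

The slot axis is L1's direction at 40.9°, so u = (cos 40.9°, sin 40.9°) = (0.7559, 0.6547) and n = (−sin 40.9°, cos 40.9°) = (-0.6547, 0.7559). Q is at the origin and T lies 37.3 along u from Q, so T = 37.3·u = (28.19, 24.42). Tangency of A1 to both parallel lines with radius 3.2 puts G and L at Q ± 3.2·n: G = (-2.095, 2.419), L = (2.095, -2.419). Then cos ∠TLG = LT·LG / (|LT||LG|), giving 85.10°.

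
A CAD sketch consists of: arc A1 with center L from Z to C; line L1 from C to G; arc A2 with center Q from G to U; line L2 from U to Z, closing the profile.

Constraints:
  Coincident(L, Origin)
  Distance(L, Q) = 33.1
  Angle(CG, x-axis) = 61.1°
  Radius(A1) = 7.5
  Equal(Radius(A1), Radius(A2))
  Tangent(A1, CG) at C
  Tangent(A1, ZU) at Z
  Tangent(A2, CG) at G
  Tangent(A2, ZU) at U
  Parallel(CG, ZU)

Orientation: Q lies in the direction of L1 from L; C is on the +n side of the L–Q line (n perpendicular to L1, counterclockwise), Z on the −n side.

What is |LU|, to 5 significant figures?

33.939

The slot axis is L1's direction at 61.1°, so u = (cos 61.1°, sin 61.1°) = (0.48328, 0.87546) and n = (−sin 61.1°, cos 61.1°) = (-0.87546, 0.48328). L is at the origin and Q lies 33.1 along u from L, so Q = 33.1·u = (15.997, 28.978). Tangency of A1 to both parallel lines with radius 7.5 puts C and Z at L ± 7.5·n: C = (-6.5660, 3.6246), Z = (6.5660, -3.6246). Equal radii place G and U the same way about Q: G = Q + 7.5·n = (9.4307, 32.602), U = Q − 7.5·n = (22.563, 25.353). Then |LU| = |U − L| = 33.939.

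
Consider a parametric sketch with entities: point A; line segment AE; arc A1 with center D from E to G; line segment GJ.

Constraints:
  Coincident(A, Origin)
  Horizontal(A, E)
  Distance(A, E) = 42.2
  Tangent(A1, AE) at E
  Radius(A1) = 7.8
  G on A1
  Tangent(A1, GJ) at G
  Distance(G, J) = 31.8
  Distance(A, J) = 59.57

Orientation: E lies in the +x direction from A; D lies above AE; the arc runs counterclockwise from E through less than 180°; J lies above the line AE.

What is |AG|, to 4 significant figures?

50.71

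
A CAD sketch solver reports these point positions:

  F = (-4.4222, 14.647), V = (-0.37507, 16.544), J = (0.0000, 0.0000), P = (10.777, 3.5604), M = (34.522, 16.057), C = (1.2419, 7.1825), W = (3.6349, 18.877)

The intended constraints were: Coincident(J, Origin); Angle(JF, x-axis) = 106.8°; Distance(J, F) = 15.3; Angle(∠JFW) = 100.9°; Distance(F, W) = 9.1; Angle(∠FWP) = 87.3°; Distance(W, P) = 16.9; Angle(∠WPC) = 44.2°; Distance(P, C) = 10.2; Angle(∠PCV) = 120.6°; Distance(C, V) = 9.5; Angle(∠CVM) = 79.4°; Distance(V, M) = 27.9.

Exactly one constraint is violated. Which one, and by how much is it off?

Distance(V, M) = 27.9 — off by 7.00.

J = (0.00, 0.00) ✓; JF at 106.8° ✓; |JF| = 15.30 ✓; ∠JFW = 100.9° ✓; |FW| = 9.100 ✓; ∠FWP = 87.30° ✓; |WP| = 16.90 ✓; ∠WPC = 44.20° ✓; |PC| = 10.20 ✓; ∠PCV = 120.6° ✓; |CV| = 9.500 ✓; ∠CVM = 79.40° ✓; |VM| = 34.90 ✗.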